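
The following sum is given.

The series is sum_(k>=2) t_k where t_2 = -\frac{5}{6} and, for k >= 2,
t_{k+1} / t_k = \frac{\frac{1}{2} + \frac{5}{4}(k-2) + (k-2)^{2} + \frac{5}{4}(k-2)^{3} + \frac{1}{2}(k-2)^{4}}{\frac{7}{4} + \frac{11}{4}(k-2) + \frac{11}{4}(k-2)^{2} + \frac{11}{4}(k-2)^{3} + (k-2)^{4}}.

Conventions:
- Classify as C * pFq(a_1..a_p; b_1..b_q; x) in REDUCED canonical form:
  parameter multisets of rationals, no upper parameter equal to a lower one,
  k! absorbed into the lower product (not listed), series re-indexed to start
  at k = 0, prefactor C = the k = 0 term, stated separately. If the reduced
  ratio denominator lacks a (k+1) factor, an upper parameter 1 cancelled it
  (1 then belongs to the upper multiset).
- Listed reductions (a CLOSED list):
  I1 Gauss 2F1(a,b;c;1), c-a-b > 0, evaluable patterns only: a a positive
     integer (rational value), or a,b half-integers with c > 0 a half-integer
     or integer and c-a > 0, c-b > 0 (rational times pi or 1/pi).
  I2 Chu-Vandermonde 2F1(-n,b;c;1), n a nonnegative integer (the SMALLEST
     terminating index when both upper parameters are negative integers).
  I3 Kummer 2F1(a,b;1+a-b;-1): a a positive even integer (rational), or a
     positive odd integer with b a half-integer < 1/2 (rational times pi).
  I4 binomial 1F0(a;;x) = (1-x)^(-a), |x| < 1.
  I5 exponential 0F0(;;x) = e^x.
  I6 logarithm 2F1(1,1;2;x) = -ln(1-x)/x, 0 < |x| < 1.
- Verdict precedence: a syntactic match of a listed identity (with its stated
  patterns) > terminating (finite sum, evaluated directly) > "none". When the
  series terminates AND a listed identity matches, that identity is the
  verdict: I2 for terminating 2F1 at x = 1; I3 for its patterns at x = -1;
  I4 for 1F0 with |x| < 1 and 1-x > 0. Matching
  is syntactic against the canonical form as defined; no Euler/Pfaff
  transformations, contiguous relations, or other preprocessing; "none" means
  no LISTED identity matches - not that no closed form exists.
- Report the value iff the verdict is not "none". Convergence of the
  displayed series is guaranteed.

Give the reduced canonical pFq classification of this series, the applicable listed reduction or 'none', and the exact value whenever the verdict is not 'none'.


Classification (C = -\frac{5}{6}): 2F1 with upper {\frac{1}{2}, 2}, lower {\frac{7}{4}}, argument x = \frac{1}{2}. Verdict: none. A 2F1 with upper {\frac{1}{2}, 2} fits none of I1-I6 at x = \frac{1}{2}; the sum runs forever.

Structural cue: t_0 being -\frac{5}{6}, roots of the ratio polynomials (C = -5/6) are the negated parameters.
Ratio: r(k) = \frac{1}{2} * (k+\frac{1}{2}) (k+2) / [(k+\frac{7}{4}) (k+1)] - poly over poly, x = \frac{1}{2} from leading terms; C = -\frac{5}{6} at k = 0.


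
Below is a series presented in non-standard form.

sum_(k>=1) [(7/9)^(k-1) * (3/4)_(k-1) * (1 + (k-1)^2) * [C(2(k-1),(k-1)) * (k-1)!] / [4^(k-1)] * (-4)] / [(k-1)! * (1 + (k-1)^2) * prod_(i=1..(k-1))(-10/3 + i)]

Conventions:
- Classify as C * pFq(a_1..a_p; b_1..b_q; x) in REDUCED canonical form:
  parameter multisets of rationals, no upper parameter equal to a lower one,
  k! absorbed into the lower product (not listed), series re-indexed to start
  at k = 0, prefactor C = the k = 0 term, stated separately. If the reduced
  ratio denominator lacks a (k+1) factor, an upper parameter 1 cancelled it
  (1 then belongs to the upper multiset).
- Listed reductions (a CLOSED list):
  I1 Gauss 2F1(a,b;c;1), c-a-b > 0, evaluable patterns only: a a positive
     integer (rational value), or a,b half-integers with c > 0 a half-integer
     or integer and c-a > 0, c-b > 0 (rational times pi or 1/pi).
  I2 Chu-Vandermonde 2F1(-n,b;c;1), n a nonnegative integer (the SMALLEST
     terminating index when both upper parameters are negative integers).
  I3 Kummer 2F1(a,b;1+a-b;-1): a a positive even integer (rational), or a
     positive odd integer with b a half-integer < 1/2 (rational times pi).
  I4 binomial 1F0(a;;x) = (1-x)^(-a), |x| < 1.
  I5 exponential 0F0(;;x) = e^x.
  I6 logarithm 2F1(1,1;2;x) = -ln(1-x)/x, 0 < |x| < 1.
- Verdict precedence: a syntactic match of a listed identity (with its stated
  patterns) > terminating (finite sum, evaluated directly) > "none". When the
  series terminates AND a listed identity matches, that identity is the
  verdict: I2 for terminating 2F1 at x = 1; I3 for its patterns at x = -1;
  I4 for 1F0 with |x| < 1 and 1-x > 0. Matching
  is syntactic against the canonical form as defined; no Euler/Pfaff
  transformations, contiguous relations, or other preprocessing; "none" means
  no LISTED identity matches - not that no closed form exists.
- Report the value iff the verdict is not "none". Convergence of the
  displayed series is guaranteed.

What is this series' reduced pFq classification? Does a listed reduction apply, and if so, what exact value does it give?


Classification (C = -4): 2F1 with upper {1/2, 3/4}, lower {-7/3}, argument x = 7/9. Verdict: none. A 2F1 with upper {1/2, 3/4} fits none of I1-I6 at x = 7/9; the sum runs forever.

Structural cue: t_0 being -4, the lower running product (C = -4) is a rising factorial.
Term ratio: r(k) = (7/9) * (k+1/2) (k+3/4) / [(k-7/3) (k+1)] - rational in k, leading ratio (7/9); with t_0 = -4, classification follows.


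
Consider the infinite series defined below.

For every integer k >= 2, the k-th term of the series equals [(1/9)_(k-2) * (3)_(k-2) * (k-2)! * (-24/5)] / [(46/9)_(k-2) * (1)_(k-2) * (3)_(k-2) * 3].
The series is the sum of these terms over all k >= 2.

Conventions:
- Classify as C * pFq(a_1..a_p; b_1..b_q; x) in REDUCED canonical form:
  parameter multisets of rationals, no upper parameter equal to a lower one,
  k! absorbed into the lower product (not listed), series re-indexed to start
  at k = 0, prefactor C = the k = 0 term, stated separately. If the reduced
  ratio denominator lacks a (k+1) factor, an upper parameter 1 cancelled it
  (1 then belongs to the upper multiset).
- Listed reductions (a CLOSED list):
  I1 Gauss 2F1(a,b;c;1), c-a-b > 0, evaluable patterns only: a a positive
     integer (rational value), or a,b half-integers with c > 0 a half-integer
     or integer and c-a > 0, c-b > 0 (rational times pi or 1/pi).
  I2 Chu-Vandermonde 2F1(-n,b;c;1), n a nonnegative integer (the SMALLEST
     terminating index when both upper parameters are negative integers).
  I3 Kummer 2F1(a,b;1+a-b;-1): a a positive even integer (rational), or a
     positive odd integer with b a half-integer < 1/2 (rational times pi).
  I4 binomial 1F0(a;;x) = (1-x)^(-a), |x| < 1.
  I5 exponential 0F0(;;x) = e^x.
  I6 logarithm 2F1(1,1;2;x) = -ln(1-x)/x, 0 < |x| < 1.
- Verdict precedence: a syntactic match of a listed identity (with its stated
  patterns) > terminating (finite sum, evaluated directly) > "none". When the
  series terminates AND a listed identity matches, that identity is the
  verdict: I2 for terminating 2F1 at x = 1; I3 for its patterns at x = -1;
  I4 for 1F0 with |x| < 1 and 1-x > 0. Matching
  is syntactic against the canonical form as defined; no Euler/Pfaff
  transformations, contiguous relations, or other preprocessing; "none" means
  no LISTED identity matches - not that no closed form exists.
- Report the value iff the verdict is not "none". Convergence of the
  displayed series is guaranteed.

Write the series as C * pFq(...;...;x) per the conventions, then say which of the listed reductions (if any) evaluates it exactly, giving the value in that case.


The series (x = 1) is 2F1: upper {1/9, 1}, lower {46/9}, prefactor -8/5. Verdict: Gauss's theorem (I1) fires (x = 1: the Gamma ratio telescopes since c-a-b = 4 > 0 and a = 1 in Z>0). Exact value: -74/45.

The tell: t_0 being -8/5, the parameter 3 appears in both the upper and lower lists and cancels.
Adjacent-term ratio: r(k) = 1 * (k+1/9) (k+1) / [(k+46/9) (k+1)] - rational; roots negated = parameters, x = 1, C = -8/5.


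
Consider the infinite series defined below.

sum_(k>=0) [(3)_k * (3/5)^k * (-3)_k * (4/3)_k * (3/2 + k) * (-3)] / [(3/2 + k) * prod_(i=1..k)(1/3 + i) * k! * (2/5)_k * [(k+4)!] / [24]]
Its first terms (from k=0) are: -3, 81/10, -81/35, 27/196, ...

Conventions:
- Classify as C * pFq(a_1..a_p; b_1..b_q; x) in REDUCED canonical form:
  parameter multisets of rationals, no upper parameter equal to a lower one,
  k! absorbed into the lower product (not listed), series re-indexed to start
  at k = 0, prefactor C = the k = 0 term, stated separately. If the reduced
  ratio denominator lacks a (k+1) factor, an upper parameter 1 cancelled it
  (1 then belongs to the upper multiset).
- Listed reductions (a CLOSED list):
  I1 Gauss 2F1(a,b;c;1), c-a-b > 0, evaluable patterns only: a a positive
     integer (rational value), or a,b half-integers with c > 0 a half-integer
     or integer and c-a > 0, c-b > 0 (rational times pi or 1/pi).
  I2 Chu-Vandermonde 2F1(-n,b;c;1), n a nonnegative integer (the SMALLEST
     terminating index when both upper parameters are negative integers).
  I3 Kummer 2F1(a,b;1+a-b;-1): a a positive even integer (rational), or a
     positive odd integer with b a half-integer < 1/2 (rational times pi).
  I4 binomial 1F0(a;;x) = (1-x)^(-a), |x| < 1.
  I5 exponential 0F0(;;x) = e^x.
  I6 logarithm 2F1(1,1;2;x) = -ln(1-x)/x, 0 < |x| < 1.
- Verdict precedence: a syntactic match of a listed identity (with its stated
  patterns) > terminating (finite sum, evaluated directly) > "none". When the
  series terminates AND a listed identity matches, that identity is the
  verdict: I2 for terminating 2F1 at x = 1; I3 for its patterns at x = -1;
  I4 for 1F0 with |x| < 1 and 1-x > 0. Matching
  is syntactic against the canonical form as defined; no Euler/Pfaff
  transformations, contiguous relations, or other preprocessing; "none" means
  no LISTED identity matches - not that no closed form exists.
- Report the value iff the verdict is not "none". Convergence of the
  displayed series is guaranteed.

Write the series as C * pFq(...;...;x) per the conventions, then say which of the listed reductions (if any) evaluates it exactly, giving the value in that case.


Structural cue: from the first term -3: the parameter 4/3 appears in both the upper and lower lists and cancels (alongside the other common factor).
Adjacent-term ratio: r(k) = (3/5) * (k-3) (k+3) / [(k+2/5) (k+5) (k+1)] - rational in k, leading ratio (3/5); with t_0 = -3, classification follows.

Classification (C = -3): 2F2 with upper {-3, 3}, lower {2/5, 5}, argument x = 3/5. Verdict: terminating - upper -3 stops the sum at k = 3; the 4 terms are added exactly. Exact value: 573/196.


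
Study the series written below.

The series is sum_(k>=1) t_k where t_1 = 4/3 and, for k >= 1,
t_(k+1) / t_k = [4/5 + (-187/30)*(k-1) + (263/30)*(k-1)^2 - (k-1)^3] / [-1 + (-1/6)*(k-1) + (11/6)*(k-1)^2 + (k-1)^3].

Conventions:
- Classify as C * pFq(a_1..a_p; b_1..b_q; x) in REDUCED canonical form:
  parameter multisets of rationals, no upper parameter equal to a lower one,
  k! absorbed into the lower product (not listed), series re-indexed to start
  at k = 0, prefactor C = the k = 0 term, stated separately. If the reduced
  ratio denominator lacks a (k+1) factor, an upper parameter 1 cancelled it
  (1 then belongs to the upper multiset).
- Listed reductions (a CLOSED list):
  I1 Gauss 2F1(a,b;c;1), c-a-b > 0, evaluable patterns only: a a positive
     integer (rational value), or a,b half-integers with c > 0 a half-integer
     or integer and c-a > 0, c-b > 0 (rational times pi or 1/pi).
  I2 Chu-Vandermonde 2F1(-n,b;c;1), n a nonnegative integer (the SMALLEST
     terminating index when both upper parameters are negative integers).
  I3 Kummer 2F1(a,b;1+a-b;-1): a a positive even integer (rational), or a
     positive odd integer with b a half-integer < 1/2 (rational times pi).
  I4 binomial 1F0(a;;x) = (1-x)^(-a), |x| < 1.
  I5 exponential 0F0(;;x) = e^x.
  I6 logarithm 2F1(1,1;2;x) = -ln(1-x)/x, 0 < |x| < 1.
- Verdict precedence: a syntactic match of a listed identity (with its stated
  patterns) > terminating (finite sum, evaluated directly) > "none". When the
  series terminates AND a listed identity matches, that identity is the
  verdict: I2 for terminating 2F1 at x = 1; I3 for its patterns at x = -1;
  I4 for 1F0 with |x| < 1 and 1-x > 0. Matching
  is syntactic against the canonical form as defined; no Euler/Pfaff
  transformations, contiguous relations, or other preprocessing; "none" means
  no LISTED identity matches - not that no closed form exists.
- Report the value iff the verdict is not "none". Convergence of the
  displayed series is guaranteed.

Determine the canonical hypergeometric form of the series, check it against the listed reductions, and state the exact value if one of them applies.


With C = 4/3: the canonical form is 3F2(-8, -3/5, -1/6; -2/3, 3/2; -1). Verdict: terminating - no listed pattern fits, but -8 in the upper list cuts the series at k = 8; direct evaluation. Its exact value is -299808030338/56443359375.

The tell: with t_0 = 4/3, roots of the ratio polynomials (C = 4/3, x = -1) are the negated parameters.
Consecutive-term ratio: r(k) = (-1) * (k-8) (k-3/5) (k-1/6) / [(k-2/3) (k+3/2) (k+1)] ; factor over Q: parameters, x = (-1), and C = 4/3.


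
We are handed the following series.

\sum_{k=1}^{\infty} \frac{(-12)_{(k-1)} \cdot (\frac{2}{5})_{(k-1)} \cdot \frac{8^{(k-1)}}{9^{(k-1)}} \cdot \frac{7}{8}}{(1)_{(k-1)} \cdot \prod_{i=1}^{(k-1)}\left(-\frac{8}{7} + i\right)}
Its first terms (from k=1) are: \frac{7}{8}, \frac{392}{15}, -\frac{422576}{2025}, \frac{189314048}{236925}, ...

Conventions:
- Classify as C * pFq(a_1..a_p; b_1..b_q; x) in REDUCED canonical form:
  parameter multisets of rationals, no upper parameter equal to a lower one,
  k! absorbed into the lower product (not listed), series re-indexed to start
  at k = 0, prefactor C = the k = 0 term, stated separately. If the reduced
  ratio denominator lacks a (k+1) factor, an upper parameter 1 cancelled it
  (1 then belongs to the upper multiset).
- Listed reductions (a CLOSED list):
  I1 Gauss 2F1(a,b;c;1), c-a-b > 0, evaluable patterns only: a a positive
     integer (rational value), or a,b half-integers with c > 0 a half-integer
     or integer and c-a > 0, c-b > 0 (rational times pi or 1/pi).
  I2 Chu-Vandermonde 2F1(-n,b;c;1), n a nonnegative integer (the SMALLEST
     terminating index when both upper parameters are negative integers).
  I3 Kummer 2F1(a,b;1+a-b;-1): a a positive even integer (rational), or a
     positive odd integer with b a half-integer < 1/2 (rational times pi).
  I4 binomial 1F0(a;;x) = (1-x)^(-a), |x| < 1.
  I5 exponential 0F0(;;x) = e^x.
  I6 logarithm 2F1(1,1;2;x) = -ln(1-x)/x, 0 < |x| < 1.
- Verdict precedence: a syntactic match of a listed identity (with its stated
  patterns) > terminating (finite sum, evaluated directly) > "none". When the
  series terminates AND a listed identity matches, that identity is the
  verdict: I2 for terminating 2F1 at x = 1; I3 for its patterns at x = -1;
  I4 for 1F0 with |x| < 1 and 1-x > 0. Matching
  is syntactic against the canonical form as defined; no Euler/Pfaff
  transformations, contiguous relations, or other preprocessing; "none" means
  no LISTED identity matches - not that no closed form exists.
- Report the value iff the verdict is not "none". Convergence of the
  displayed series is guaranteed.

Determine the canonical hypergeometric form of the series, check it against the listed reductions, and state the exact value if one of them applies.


This is \frac{7}{8} * 2F1(-12, \frac{2}{5}; -\frac{1}{7}; \frac{8}{9}) in reduced canonical form. Verdict: terminating - upper -12 stops the sum at k = 12; the 13 terms are added exactly. Sum: \frac{4002413802277631114618757443}{5240791714811423291015625000}.

Key step: from the first term \frac{7}{8}: the lower running product (C = 7/8) is a rising factorial.
Ratio: r(k) = \frac{8}{9} * (k-12) (k+\frac{2}{5}) / [(k-\frac{1}{7}) (k+1)] - poly over poly, x = \frac{8}{9} from leading terms; C = \frac{7}{8} at k = 0.


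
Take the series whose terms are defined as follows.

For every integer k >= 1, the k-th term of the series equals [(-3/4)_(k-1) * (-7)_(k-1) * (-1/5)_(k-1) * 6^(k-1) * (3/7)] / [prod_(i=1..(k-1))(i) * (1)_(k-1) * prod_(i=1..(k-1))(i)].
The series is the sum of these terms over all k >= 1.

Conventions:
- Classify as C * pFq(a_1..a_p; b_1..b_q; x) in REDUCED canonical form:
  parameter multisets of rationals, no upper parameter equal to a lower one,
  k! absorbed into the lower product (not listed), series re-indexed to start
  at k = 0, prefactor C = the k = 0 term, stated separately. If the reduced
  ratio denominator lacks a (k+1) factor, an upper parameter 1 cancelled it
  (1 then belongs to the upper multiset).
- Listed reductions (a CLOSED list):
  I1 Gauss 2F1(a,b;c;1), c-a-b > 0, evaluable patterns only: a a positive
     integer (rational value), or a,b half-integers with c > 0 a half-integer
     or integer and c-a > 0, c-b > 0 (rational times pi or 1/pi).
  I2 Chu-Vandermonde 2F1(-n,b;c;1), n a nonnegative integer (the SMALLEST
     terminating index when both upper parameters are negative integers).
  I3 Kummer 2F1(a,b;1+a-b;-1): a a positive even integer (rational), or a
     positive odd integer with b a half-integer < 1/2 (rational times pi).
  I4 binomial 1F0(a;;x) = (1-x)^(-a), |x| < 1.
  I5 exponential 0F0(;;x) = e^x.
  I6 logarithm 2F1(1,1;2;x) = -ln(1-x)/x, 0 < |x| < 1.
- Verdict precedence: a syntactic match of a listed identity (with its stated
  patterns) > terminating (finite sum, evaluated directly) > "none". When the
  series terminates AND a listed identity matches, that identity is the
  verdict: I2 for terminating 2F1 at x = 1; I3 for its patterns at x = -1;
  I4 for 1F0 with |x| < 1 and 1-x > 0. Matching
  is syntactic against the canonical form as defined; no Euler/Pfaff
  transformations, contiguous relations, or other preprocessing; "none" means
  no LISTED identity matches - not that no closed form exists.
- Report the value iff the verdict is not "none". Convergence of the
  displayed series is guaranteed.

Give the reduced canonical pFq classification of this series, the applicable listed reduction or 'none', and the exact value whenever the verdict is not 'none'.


Canonical form: C = 3/7 times 3F2 with upper {-7, -3/4, -1/5}, lower {1, 1}, x = 6. Verdict: terminating - no listed pattern fits, but -7 in the upper list cuts the series at k = 7; direct evaluation. Sum: -4996837857/1400000000.

Structural cue: t_0 = 3/7 here, and the lower running product (prefactor 3/7) is a rising factorial.
Term ratio: r(k) = 6 * (k-7) (k-3/4) (k-1/5) / [(k+1) (k+1) (k+1)] - poly over poly, x = 6 from leading terms; C = 3/7 at k = 0.


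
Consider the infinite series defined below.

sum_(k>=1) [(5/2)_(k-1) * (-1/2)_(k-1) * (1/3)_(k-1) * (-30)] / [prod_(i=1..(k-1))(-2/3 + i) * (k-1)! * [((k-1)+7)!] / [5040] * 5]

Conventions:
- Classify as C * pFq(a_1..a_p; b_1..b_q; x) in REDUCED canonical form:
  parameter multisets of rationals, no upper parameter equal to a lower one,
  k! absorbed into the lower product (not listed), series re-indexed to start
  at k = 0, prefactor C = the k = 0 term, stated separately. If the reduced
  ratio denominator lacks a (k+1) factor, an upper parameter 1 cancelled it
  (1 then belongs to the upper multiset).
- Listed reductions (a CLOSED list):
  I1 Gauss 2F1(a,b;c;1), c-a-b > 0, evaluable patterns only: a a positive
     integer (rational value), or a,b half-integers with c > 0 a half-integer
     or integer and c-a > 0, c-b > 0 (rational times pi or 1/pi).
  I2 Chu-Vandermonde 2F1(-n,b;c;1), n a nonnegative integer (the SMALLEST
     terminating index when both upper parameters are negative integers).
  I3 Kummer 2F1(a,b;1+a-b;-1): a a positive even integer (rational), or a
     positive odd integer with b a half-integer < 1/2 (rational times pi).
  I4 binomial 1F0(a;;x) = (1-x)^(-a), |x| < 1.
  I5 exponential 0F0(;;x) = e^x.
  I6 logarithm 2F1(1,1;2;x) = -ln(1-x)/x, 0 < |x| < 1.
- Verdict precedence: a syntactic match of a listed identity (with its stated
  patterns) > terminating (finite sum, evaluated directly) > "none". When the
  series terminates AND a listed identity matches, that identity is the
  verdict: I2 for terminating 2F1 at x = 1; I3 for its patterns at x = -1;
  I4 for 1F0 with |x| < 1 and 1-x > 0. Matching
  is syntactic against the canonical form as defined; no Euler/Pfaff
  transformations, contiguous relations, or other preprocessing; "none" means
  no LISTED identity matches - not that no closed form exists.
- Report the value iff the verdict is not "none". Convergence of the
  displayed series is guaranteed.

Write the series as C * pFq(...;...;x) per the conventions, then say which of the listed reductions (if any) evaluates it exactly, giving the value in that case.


Reduced: x = 1, 2F1, upper = {-1/2, 5/2}, lower = {8}, C = -6. Verdict (x = 1): the half-integer Gauss pattern (I1) applies (x = 1; upper {-1/2, 5/2} half-integers, c = 8 in the evaluable pattern). Value: (-2097152/135135) / pi.

The tell: x = 1 and the lower running product (C = -6, x = 1) is a rising factorial.
Step ratio: r(k) = 1 * (k-1/2) (k+5/2) / [(k+8) (k+1)] - rational in k, leading ratio 1; with t_0 = -6, classification follows.


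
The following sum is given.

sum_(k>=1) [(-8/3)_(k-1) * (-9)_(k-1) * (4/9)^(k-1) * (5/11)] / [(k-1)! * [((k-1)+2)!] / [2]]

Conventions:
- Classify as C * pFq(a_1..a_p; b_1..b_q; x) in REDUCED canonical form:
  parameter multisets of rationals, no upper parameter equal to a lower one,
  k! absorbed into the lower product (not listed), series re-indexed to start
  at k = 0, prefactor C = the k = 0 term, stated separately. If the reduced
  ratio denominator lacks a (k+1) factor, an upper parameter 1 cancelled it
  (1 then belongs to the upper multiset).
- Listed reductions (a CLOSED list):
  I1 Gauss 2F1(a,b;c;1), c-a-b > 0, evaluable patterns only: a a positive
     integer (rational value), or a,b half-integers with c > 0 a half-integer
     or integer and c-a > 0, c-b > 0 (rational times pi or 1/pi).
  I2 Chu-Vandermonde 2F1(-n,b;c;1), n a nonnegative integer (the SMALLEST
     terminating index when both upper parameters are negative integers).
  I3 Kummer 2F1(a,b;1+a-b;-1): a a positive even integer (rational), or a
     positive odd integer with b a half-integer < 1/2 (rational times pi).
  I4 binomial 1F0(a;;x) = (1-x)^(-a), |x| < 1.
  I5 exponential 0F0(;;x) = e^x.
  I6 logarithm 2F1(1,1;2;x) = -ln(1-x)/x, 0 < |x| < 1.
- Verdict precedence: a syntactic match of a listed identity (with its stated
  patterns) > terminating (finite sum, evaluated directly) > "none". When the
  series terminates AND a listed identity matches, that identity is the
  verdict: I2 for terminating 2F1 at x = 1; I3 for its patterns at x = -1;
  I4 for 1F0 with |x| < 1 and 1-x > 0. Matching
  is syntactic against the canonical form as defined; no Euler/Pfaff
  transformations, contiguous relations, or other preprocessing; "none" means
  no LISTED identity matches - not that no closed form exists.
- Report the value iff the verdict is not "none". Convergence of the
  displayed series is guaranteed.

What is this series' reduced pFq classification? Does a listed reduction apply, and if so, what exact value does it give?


Reduced: x = 4/9, 2F1, upper = {-9, -8/3}, lower = {3}, C = 5/11. Verdict: terminating - upper -9 stops the sum at k = 9; the 10 terms are added exactly. Hence: 256184300486934365/74738480950357587.

Structural cue: t_0 = 5/11 here, and the denominator's factorial ratio (C = 5/11, x = 4/9) is a lower Pochhammer.
Consecutive-term ratio: r(k) = (4/9) * (k-9) (k-8/3) / [(k+3) (k+1)] - rational; roots negated = parameters, x = (4/9), C = 5/11.


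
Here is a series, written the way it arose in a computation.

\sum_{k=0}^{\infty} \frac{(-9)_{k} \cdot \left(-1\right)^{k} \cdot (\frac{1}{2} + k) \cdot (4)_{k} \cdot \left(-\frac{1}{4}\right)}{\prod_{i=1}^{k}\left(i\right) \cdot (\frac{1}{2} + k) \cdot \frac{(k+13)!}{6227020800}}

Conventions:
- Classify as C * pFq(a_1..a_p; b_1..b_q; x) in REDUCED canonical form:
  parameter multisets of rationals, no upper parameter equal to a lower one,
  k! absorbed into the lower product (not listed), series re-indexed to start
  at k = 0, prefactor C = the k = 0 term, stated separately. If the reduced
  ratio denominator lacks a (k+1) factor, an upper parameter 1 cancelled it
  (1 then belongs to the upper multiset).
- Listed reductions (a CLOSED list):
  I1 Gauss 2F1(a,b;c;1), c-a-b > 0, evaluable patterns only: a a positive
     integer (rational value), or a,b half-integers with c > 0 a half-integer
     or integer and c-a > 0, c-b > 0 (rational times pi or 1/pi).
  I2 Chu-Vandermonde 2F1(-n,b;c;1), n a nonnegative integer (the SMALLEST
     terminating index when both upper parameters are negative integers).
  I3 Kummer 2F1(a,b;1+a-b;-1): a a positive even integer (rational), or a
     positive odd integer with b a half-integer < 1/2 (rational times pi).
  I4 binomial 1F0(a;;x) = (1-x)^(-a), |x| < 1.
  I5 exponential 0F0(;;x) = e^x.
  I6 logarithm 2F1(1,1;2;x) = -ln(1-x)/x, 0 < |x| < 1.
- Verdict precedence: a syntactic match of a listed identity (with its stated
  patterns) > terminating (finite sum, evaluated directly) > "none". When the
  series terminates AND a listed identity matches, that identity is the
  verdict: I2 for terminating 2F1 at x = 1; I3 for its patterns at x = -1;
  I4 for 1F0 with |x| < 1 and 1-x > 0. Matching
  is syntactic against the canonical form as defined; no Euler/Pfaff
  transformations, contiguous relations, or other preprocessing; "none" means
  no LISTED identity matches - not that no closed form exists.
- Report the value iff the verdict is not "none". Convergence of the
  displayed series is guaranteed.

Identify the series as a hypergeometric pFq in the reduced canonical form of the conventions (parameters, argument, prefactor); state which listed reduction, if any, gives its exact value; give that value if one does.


This is -\frac{1}{4} * 2F1(-9, 4; 14; -1) in reduced canonical form. Verdict: Kummer (I3) matches (x = -1; c = 14 equals 1+a-b for upper {-9, 4}: listed pattern). Value: -\frac{13}{4}.

First insight: with t_0 = -\frac{1}{4}, the factor k + 1/2 cancels (top and bottom), leaving C = -1/4.
Adjacent-term ratio: r(k) = -1 * (k-9) (k+4) / [(k+14) (k+1)] ; factor over Q: parameters, x = -1, and C = -\frac{1}{4}.


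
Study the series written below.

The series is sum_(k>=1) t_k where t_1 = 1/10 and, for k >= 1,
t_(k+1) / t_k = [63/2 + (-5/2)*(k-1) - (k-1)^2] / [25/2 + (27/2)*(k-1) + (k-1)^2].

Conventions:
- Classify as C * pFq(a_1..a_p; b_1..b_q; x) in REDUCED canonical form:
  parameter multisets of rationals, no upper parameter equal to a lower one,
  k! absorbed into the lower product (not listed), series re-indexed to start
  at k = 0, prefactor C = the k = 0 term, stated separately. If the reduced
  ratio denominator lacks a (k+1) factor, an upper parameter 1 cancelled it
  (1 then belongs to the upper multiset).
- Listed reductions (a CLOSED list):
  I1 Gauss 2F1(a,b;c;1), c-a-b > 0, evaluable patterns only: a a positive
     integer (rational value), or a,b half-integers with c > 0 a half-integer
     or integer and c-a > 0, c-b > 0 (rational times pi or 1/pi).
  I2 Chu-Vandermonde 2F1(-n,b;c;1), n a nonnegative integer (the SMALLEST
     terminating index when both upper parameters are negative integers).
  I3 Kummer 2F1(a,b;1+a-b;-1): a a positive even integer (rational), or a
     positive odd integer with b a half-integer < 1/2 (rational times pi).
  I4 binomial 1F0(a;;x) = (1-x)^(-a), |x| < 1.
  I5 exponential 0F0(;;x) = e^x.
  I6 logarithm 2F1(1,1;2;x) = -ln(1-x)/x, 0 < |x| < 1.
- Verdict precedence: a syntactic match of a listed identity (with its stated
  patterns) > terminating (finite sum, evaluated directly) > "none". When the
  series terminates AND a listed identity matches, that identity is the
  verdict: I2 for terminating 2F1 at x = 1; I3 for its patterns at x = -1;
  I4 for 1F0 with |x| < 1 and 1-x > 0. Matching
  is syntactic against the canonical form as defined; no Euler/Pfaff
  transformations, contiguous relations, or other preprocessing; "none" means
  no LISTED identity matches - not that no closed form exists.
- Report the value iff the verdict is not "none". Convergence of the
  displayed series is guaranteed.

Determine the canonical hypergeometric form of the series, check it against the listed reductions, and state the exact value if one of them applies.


Key observation: with t_0 = 1/10, the expanded ratio factors over Q; C = 1/10, roots give parameters.
Consecutive-term ratio: r(k) = (-1) * (k-9/2) (k+7) / [(k+25/2) (k+1)] - rational in k. x = (-1); t_0 = 1/10; negate the roots.

x = -1 here; the reduced form reads 2F1, upper {-9/2, 7}, lower {25/2}, C = 1/10. Verdict: the Kummer evaluation I3 matches (x = -1; c = 25/2 equals 1+a-b for upper {-9/2, 7}: listed pattern). Sum: (66927861/268435456) * pi.


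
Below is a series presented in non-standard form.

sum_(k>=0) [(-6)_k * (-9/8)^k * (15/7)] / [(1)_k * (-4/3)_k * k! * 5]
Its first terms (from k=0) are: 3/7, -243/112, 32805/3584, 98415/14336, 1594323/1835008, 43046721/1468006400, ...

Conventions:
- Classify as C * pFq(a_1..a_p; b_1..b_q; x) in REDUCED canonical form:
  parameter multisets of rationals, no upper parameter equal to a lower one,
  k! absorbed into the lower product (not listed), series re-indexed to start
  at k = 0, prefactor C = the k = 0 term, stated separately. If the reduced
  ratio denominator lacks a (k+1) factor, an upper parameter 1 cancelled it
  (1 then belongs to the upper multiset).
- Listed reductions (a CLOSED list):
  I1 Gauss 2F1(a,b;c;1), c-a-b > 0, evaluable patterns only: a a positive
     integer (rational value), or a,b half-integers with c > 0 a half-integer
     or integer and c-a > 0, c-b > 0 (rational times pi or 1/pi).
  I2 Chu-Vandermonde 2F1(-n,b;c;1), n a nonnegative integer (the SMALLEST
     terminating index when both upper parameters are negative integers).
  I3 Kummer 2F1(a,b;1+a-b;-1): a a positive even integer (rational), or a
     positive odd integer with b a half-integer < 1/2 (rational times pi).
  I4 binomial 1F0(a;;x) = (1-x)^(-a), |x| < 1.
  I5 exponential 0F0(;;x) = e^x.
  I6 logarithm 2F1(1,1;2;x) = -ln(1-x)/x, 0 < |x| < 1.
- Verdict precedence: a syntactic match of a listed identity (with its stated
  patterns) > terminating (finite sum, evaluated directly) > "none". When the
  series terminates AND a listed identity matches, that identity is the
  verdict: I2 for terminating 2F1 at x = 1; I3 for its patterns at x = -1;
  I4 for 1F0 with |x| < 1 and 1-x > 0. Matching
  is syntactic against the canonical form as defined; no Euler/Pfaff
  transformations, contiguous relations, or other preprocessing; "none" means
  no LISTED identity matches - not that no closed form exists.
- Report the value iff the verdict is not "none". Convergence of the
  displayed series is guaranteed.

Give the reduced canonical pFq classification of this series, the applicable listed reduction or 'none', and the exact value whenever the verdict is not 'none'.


Prefactor 3/7, argument -9/8: 1F2 with upper {-6} over lower {-4/3, 1}. Verdict: terminating at k = 6: the factor (-6)_k kills every later term; summing the 7 survivors is exact. Sum: 1568342476551/103347650560.

Structural cue: t_0 = 3/7 here, and the constant factors (C = 3/7) combine into one prefactor.
Step ratio: r(k) = (-9/8) * (k-6) / [(k-4/3) (k+1) (k+1)] - rational in k. x = (-9/8); t_0 = 3/7; negate the roots.


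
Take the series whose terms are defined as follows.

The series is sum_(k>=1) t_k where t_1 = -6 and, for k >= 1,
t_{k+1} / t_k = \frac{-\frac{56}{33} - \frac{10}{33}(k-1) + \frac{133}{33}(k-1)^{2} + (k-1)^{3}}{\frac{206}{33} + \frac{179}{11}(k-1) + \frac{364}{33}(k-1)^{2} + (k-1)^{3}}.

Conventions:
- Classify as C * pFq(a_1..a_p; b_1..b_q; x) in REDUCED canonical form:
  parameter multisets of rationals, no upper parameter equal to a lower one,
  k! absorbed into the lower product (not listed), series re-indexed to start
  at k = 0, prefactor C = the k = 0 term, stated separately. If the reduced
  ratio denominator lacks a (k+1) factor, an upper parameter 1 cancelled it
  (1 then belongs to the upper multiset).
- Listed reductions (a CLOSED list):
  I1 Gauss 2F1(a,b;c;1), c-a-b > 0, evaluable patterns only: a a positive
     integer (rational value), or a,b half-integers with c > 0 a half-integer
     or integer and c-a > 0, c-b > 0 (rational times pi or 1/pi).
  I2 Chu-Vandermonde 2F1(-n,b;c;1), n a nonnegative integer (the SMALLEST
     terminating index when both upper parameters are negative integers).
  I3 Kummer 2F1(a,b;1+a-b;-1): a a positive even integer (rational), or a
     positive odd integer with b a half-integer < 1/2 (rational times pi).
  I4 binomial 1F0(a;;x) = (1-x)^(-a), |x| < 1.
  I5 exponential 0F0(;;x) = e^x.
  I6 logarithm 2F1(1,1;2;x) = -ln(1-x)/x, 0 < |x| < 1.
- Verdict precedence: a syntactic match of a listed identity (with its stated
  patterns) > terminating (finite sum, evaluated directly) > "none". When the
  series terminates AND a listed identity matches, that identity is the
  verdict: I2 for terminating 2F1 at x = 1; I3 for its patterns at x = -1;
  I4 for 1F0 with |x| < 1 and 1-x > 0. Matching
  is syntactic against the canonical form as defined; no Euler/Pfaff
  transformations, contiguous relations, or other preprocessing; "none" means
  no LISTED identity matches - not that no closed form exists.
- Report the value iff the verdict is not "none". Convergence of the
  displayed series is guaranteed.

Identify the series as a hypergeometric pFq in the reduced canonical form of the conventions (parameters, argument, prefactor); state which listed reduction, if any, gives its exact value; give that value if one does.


Canonical form: C = -6 times 2F1 with upper {-\frac{7}{11}, 4}, lower {\frac{103}{11}}, x = 1. Verdict: the Gauss summation I1 fires (x = 1: the Gamma ratio telescopes since c-a-b = 6 > 0 and a = 4 in Z>0). Its exact value is -\frac{61065}{14641}.

Key step: x = 1 and cancel k + 2/3 from the displayed ratio first; then C = -6.
Consecutive-term ratio: r(k) = 1 * (k-\frac{7}{11}) (k+4) / [(k+\frac{103}{11}) (k+1)] - rational in k. x = 1; t_0 = -6; negate the roots.


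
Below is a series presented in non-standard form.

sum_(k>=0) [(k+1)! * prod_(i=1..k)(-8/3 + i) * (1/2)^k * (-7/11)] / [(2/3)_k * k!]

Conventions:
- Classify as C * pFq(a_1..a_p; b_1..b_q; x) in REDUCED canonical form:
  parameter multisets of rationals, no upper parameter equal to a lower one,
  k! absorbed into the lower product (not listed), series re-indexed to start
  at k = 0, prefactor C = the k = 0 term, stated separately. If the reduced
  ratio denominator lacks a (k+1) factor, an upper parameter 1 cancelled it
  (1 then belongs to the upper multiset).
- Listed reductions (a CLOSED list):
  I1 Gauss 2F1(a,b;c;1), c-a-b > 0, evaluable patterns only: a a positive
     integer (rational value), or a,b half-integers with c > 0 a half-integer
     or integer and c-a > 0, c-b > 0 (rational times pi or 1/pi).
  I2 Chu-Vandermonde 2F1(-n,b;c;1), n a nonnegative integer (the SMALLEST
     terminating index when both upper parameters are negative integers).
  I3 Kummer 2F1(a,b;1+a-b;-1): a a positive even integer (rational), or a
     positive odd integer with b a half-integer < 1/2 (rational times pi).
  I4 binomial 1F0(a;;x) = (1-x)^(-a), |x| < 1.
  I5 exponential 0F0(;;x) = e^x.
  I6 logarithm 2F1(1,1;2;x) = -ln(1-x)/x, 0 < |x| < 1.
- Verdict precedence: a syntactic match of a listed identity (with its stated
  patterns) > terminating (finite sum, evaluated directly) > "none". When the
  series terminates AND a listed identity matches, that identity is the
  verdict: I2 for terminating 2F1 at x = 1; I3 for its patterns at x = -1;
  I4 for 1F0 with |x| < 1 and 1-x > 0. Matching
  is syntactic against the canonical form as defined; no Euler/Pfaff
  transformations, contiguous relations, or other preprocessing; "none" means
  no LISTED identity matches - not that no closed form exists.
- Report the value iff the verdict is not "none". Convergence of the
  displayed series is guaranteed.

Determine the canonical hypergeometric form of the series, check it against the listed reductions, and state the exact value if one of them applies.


This is -7/11 * 2F1(-5/3, 2; 2/3; 1/2) in reduced canonical form. Verdict: none. A 2F1 with upper {-5/3, 2} fits none of I1-I6 at x = 1/2; the sum runs forever.

The tell: x = (1/2) and the factorial ratio (prefactor -7/11) (k+a-1)!/(a-1)! is a rising factorial (a)_k.
Step ratio: r(k) = (1/2) * (k-5/3) (k+2) / [(k+2/3) (k+1)] - rational in k. x = (1/2); t_0 = -7/11; negate the roots.


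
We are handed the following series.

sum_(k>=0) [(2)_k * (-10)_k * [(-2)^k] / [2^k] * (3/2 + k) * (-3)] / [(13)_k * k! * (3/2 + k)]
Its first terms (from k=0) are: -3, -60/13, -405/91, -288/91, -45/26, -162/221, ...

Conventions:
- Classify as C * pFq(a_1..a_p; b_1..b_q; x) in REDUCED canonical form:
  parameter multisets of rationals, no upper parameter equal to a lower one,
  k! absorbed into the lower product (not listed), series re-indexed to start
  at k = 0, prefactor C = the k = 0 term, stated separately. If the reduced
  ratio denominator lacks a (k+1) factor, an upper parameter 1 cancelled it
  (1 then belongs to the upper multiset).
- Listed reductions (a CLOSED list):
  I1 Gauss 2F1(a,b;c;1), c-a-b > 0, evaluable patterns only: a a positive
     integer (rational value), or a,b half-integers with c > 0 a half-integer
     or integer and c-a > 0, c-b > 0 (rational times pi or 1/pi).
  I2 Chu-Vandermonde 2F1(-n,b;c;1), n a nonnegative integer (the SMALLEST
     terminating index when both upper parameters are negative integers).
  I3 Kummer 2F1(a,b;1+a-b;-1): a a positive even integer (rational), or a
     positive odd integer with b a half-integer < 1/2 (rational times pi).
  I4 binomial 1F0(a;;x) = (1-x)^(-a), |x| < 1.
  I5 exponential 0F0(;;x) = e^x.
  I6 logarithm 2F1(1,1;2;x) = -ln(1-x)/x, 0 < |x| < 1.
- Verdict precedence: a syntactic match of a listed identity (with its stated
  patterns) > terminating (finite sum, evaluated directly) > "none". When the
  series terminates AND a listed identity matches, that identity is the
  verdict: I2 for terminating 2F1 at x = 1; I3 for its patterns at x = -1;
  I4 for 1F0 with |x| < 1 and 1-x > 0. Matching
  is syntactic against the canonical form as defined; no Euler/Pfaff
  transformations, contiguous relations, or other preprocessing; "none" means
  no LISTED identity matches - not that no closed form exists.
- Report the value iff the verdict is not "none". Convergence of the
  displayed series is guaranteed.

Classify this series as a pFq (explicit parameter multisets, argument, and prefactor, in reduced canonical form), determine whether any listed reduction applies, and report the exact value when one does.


With C = -3: the canonical form is 2F1(-10, 2; 13; -1). Verdict: Kummer's theorem (I3) matches (x = -1; c = 13 equals 1+a-b for upper {-10, 2}: listed pattern). Hence: -18.

The tell: from the first term -3: the factor k + 3/2 cancels (top and bottom), leaving C = -3, x = -1.
Step ratio: r(k) = (-1) * (k-10) (k+2) / [(k+13) (k+1)] - rational in k. x = (-1); t_0 = -3; negate the roots.


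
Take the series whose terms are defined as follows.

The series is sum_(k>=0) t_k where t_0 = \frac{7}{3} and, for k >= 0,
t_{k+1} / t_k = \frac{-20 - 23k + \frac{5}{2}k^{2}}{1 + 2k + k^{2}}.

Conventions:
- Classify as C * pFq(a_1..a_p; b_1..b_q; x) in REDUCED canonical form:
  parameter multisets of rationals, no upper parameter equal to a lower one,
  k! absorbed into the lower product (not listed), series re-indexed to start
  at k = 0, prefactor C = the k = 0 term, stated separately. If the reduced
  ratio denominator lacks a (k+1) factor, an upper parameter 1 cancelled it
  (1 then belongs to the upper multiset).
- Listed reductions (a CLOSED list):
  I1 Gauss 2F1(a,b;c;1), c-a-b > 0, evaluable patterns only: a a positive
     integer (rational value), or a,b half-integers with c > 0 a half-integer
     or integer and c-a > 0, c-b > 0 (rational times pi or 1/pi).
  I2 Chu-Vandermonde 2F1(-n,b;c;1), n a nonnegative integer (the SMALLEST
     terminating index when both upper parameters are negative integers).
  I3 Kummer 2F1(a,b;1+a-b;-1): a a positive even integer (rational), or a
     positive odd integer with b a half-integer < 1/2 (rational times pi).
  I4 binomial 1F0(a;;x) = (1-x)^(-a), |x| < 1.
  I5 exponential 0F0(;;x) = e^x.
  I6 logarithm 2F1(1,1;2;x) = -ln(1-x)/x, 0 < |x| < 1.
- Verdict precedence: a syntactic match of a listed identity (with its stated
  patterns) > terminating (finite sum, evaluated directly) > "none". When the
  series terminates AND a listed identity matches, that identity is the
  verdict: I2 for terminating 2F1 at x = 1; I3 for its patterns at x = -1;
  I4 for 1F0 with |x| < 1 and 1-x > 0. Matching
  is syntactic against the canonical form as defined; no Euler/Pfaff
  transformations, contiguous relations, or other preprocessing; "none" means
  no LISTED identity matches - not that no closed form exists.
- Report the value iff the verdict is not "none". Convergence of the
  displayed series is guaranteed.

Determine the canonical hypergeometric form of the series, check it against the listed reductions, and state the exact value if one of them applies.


Prefactor \frac{7}{3}, argument \frac{5}{2}: 2F1 with upper {-10, \frac{4}{5}} over lower {1}. Verdict: terminating at k = 10: the factor (-10)_k kills every later term; summing the 11 survivors is exact. Value: \frac{2505713}{38400}.

Key step: x = \frac{5}{2} and factor the ratio over Q (C = 7/3, x = 5/2): negated roots = parameters.
Adjacent-term ratio: r(k) = \frac{5}{2} * (k-10) (k+\frac{4}{5}) / [(k+1) (k+1)] - rational in k. x = \frac{5}{2}; t_0 = \frac{7}{3}; negate the roots.
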